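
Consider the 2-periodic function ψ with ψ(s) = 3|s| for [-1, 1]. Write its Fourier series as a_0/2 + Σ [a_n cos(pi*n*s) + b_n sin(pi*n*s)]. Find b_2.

0

b_2 = ∫_{-1}^{1} ψ(s) sin(2*pi*s) ds.
ψ is even and sin(2*pi*s) is odd, so the integrand is odd over a symmetric interval and the integral vanishes.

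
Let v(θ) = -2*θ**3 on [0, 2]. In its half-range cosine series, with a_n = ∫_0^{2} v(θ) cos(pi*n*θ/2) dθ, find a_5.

a_5 = ∫_0^{2} (-2*θ**3) cos(5*pi*θ/2) dθ.
Integrating by parts three times (tabular method), an antiderivative of (-2*θ**3) cos(5*pi*θ/2) is -4*θ**3*sin(5*pi*θ/2)/(5*pi) - 24*θ**2*cos(5*pi*θ/2)/(25*pi**2) + 96*θ*sin(5*pi*θ/2)/(125*pi**3) + 192*cos(5*pi*θ/2)/(625*pi**4); evaluating from 0 to 2: ∫_{0}^{2} (-2*θ**3) cos(5*pi*θ/2) dθ = (96*(-2 + 25*pi**2)/(625*pi**4)) - (192/(625*pi**4)) = 96*(-4 + 25*pi**2)/(625*pi**4).
Hence a_5 = 96*(-4 + 25*pi**2)/(625*pi**4).

96*(-4 + 25*pi**2)/(625*pi**4)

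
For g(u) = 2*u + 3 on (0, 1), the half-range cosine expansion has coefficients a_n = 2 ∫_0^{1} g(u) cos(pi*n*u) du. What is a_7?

-8/(49*pi**2)

a_7 = 2 ∫_0^{1} (2*u + 3) cos(7*pi*u) du.
Integrating by parts (boundary term plus one more integral), an antiderivative of (2*u + 3) cos(7*pi*u) is 2*u*sin(7*pi*u)/(7*pi) + 3*sin(7*pi*u)/(7*pi) + 2*cos(7*pi*u)/(49*pi**2); evaluating from 0 to 1: ∫_{0}^{1} (2*u + 3) cos(7*pi*u) du = (-2/(49*pi**2)) - (2/(49*pi**2)) = -4/(49*pi**2).
Hence a_7 = 2·(-4/(49*pi**2)) = -8/(49*pi**2).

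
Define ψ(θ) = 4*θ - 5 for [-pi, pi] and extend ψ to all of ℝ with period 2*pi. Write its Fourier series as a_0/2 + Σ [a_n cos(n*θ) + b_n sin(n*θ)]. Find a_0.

a_0 = 1/pi ∫_{-pi}^{pi} ψ(θ) dθ = 1/pi · (-10*pi) = -10.

-10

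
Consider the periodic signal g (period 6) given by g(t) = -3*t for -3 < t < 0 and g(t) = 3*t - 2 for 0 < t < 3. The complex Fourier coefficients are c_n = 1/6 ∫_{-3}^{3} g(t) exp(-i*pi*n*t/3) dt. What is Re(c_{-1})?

-18/pi**2

Since g is real-valued, Re(c_{-1}) = 1/6 ∫_{-3}^{3} g(t) cos(-pi*t/3) dt = a_{1}/2.
Split the integral at the breakpoints.
Integrating by parts (boundary term plus one more integral), an antiderivative of (-3*t) cos(-pi*t/3) is -9*t*sin(pi*t/3)/pi - 27*cos(pi*t/3)/pi**2; evaluating from -3 to 0: ∫_{-3}^{0} (-3*t) cos(-pi*t/3) dt = (-27/pi**2) - (27/pi**2) = -54/pi**2.
Integrating by parts (boundary term plus one more integral), an antiderivative of (3*t - 2) cos(-pi*t/3) is 9*t*sin(pi*t/3)/pi - 6*sin(pi*t/3)/pi + 27*cos(pi*t/3)/pi**2; evaluating from 0 to 3: ∫_{0}^{3} (3*t - 2) cos(-pi*t/3) dt = (-27/pi**2) - (27/pi**2) = -54/pi**2.
So ∫_{-3}^{3} g(t) cos(-pi*t/3) dt = -108/pi**2.
Hence Re(c_{-1}) = (1/6)·(-108/pi**2) = -18/pi**2.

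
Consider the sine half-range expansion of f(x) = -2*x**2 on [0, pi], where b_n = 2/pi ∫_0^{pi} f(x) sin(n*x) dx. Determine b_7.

4*(4 - 49*pi**2)/(343*pi)

b_7 = 2/pi ∫_0^{pi} (-2*x**2) sin(7*x) dx.
Integrating by parts twice (tabular method), an antiderivative of (-2*x**2) sin(7*x) is 2*x**2*cos(7*x)/7 - 4*x*sin(7*x)/49 - 4*cos(7*x)/343; evaluating from 0 to pi: ∫_{0}^{pi} (-2*x**2) sin(7*x) dx = (4/343 - 2*pi**2/7) - (-4/343) = 8/343 - 2*pi**2/7.
Hence b_7 = (2/pi)·(8/343 - 2*pi**2/7) = 4*(4 - 49*pi**2)/(343*pi).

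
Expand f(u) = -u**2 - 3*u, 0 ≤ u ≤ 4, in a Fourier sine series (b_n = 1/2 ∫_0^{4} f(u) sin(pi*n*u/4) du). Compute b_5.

8*(16 - 175*pi**2)/(125*pi**3)

b_5 = 1/2 ∫_0^{4} (-u**2 - 3*u) sin(5*pi*u/4) du.
Integrating by parts twice (tabular method), an antiderivative of (-u**2 - 3*u) sin(5*pi*u/4) is 4*u**2*cos(5*pi*u/4)/(5*pi) - 32*u*sin(5*pi*u/4)/(25*pi**2) + 12*u*cos(5*pi*u/4)/(5*pi) - 48*sin(5*pi*u/4)/(25*pi**2) - 128*cos(5*pi*u/4)/(125*pi**3); evaluating from 0 to 4: ∫_{0}^{4} (-u**2 - 3*u) sin(5*pi*u/4) du = (16*(8 - 175*pi**2)/(125*pi**3)) - (-128/(125*pi**3)) = 16*(16 - 175*pi**2)/(125*pi**3).
Hence b_5 = (1/2)·(16*(16 - 175*pi**2)/(125*pi**3)) = 8*(16 - 175*pi**2)/(125*pi**3).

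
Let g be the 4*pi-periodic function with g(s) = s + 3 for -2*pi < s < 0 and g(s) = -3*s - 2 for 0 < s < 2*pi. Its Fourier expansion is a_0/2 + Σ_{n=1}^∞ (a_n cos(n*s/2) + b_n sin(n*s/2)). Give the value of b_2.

b_2 = (1/(2*pi)) ∫_{-2*pi}^{2*pi} g(s) sin(s) ds.
Split the integral at the breakpoints.
Integrating by parts (boundary term plus one more integral), an antiderivative of (s + 3) sin(s) is -s*cos(s) + sin(s) - 3*cos(s); evaluating from -2*pi to 0: ∫_{-2*pi}^{0} (s + 3) sin(s) ds = (-3) - (-3 + 2*pi) = -2*pi.
Integrating by parts (boundary term plus one more integral), an antiderivative of (-3*s - 2) sin(s) is 3*s*cos(s) - 3*sin(s) + 2*cos(s); evaluating from 0 to 2*pi: ∫_{0}^{2*pi} (-3*s - 2) sin(s) ds = (2 + 6*pi) - (2) = 6*pi.
Summing the pieces and multiplying by (1/(2*pi)) gives b_2 = 2.

2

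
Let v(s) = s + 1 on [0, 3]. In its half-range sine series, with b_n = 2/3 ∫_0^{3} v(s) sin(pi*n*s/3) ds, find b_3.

10/(3*pi)

b_3 = 2/3 ∫_0^{3} (s + 1) sin(pi*s) ds.
Integrating by parts (boundary term plus one more integral), an antiderivative of (s + 1) sin(pi*s) is -s*cos(pi*s)/pi + sin(pi*s)/pi**2 - cos(pi*s)/pi; evaluating from 0 to 3: ∫_{0}^{3} (s + 1) sin(pi*s) ds = (4/pi) - (-1/pi) = 5/pi.
Hence b_3 = (2/3)·(5/pi) = 10/(3*pi).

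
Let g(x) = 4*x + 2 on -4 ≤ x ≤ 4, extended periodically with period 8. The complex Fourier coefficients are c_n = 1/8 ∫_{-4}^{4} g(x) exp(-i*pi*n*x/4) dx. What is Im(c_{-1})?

16/pi

Since g is real-valued, Im(c_{-1}) = -1/8 ∫_{-4}^{4} g(x) sin(-pi*x/4) dx = b_{1}/2.
Integrating by parts (boundary term plus one more integral), an antiderivative of (4*x + 2) sin(-pi*x/4) is 16*x*cos(pi*x/4)/pi - 64*sin(pi*x/4)/pi**2 + 8*cos(pi*x/4)/pi; evaluating from -4 to 4: ∫_{-4}^{4} (4*x + 2) sin(-pi*x/4) dx = (-72/pi) - (56/pi) = -128/pi.
Hence Im(c_{-1}) = (-1/8)·(-128/pi) = 16/pi.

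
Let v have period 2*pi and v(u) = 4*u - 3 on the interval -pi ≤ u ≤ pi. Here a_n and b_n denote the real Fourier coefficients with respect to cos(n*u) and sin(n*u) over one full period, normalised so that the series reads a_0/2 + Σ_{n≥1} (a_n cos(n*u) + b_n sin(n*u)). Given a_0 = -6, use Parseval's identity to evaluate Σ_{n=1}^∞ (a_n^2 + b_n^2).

Parseval: a_0^2/2 + Σ_{n≥1} (a_n^2+b_n^2) = 1/pi ∫_{-pi}^{pi} v(u)^2 du = 18 + 32*pi**2/3.
Subtract a_0^2/2 = 18: Σ (a_n^2+b_n^2) = 32*pi**2/3.

32*pi**2/3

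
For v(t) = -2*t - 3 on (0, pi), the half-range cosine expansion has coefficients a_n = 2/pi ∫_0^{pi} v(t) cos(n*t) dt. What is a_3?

8/(9*pi)

a_3 = 2/pi ∫_0^{pi} (-2*t - 3) cos(3*t) dt.
Integrating by parts (boundary term plus one more integral), an antiderivative of (-2*t - 3) cos(3*t) is -2*t*sin(3*t)/3 - sin(3*t) - 2*cos(3*t)/9; evaluating from 0 to pi: ∫_{0}^{pi} (-2*t - 3) cos(3*t) dt = (2/9) - (-2/9) = 4/9.
Hence a_3 = (2/pi)·(4/9) = 8/(9*pi).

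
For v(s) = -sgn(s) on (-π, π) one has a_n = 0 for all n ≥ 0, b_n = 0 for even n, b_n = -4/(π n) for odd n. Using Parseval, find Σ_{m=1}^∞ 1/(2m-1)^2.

pi**2/8

Parseval: Σ b_n^2 = (1/π) ∫_{-π}^{π} v(s)^2 ds = 2.
Only odd n contribute, with b_n^2 = 16/(π^2 n^2), so Σ_{m≥1} 1/(2m-1)^2 = π^2·(2)/16 = pi**2/8.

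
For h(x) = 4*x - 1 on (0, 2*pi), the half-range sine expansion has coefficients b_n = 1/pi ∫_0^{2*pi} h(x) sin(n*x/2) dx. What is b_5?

b_5 = 1/pi ∫_0^{2*pi} (4*x - 1) sin(5*x/2) dx.
Integrating by parts (boundary term plus one more integral), an antiderivative of (4*x - 1) sin(5*x/2) is -8*x*cos(5*x/2)/5 + 16*sin(5*x/2)/25 + 2*cos(5*x/2)/5; evaluating from 0 to 2*pi: ∫_{0}^{2*pi} (4*x - 1) sin(5*x/2) dx = (-2/5 + 16*pi/5) - (2/5) = -4/5 + 16*pi/5.
Hence b_5 = (1/pi)·(-4/5 + 16*pi/5) = 4*(-1 + 4*pi)/(5*pi).

4*(-1 + 4*pi)/(5*pi)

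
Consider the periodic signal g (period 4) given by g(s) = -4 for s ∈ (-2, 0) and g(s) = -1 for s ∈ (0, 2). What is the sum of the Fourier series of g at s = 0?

-5/2

At s = 0 the one-sided limits are g(0^-) = -4 and g(0^+) = -1.
By Dirichlet's theorem the series converges to their average, [(-4) + (-1)]/2 = -5/2.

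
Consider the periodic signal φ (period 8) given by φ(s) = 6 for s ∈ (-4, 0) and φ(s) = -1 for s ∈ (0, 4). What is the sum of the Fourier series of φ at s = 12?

s = 12 differs from s = 4 by 1 full period(s), and the series is 8-periodic.
At s = 4 the one-sided limits are φ(4^-) = -1 and φ(4^+) = 6.
By Dirichlet's theorem the series converges to their average, [(-1) + (6)]/2 = 5/2.

5/2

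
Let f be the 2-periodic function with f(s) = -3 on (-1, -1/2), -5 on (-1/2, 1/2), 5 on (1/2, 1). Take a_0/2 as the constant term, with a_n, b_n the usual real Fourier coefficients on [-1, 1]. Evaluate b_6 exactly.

-8/(3*pi)

b_6 = ∫_{-1}^{1} f(s) sin(6*pi*s) ds.
Split the integral at the breakpoints.
Directly, an antiderivative of (-3) sin(6*pi*s) is cos(6*pi*s)/(2*pi); evaluating from -1 to -1/2: ∫_{-1}^{-1/2} (-3) sin(6*pi*s) ds = (-1/(2*pi)) - (1/(2*pi)) = -1/pi.
Directly, an antiderivative of (-5) sin(6*pi*s) is 5*cos(6*pi*s)/(6*pi); evaluating from -1/2 to 1/2: ∫_{-1/2}^{1/2} (-5) sin(6*pi*s) ds = (-5/(6*pi)) - (-5/(6*pi)) = 0.
Directly, an antiderivative of (5) sin(6*pi*s) is -5*cos(6*pi*s)/(6*pi); evaluating from 1/2 to 1: ∫_{1/2}^{1} (5) sin(6*pi*s) ds = (-5/(6*pi)) - (5/(6*pi)) = -5/(3*pi).
Summing the pieces gives b_6 = -8/(3*pi).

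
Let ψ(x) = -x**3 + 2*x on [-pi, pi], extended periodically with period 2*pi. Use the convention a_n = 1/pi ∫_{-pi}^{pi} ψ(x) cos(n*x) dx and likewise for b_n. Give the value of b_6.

-13/18 + pi**2/3

b_6 = 1/pi ∫_{-pi}^{pi} ψ(x) sin(6*x) dx.
ψ is odd and sin(6*x) is odd, so the integrand is even and b_6 = 2/pi ∫_0^{pi} ψ(x) sin(6*x) dx.
Integrating by parts three times (tabular method), an antiderivative of (-x**3 + 2*x) sin(6*x) is x**3*cos(6*x)/6 - x**2*sin(6*x)/12 - 13*x*cos(6*x)/36 + 13*sin(6*x)/216; evaluating from 0 to pi: ∫_{0}^{pi} (-x**3 + 2*x) sin(6*x) dx = (pi*(-13 + 6*pi**2)/36) - (0) = pi*(-13 + 6*pi**2)/36.
Hence b_6 = (2/pi)·(pi*(-13 + 6*pi**2)/36) = -13/18 + pi**2/3.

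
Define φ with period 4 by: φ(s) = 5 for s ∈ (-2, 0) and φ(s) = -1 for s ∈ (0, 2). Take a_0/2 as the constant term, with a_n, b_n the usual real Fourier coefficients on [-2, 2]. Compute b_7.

b_7 = 1/2 ∫_{-2}^{2} φ(s) sin(7*pi*s/2) ds.
Split the integral at the breakpoints.
Directly, an antiderivative of (5) sin(7*pi*s/2) is -10*cos(7*pi*s/2)/(7*pi); evaluating from -2 to 0: ∫_{-2}^{0} (5) sin(7*pi*s/2) ds = (-10/(7*pi)) - (10/(7*pi)) = -20/(7*pi).
Directly, an antiderivative of (-1) sin(7*pi*s/2) is 2*cos(7*pi*s/2)/(7*pi); evaluating from 0 to 2: ∫_{0}^{2} (-1) sin(7*pi*s/2) ds = (-2/(7*pi)) - (2/(7*pi)) = -4/(7*pi).
Summing the pieces and multiplying by (1/2) gives b_7 = -12/(7*pi).

-12/(7*pi)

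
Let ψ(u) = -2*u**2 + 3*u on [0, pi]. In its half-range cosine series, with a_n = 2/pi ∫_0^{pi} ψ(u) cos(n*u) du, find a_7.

4*(-3 + 2*pi)/(49*pi)

a_7 = 2/pi ∫_0^{pi} (-2*u**2 + 3*u) cos(7*u) du.
Integrating by parts twice (tabular method), an antiderivative of (-2*u**2 + 3*u) cos(7*u) is -2*u**2*sin(7*u)/7 + 3*u*sin(7*u)/7 - 4*u*cos(7*u)/49 + 4*sin(7*u)/343 + 3*cos(7*u)/49; evaluating from 0 to pi: ∫_{0}^{pi} (-2*u**2 + 3*u) cos(7*u) du = (-3/49 + 4*pi/49) - (3/49) = -6/49 + 4*pi/49.
Hence a_7 = (2/pi)·(-6/49 + 4*pi/49) = 4*(-3 + 2*pi)/(49*pi).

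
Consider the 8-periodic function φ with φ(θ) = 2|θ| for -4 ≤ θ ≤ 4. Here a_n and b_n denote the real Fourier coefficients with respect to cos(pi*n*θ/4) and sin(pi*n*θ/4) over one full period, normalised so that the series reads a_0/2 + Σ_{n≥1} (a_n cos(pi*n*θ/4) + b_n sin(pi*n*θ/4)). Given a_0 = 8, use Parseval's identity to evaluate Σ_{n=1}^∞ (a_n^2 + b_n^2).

Parseval: a_0^2/2 + Σ_{n≥1} (a_n^2+b_n^2) = 1/4 ∫_{-4}^{4} φ(θ)^2 dθ = 128/3.
Subtract a_0^2/2 = 32: Σ (a_n^2+b_n^2) = 32/3.

32/3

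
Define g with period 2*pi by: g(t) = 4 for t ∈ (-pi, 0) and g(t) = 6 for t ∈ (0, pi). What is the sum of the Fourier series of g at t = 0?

At t = 0 the one-sided limits are g(0^-) = 4 and g(0^+) = 6.
By Dirichlet's theorem the series converges to their average, [(4) + (6)]/2 = 5.

5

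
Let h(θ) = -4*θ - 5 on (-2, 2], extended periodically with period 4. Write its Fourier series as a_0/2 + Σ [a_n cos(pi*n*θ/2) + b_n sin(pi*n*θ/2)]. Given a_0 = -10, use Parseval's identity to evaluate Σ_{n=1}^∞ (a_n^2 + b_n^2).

128/3

Parseval: a_0^2/2 + Σ_{n≥1} (a_n^2+b_n^2) = 1/2 ∫_{-2}^{2} h(θ)^2 dθ = 278/3.
Subtract a_0^2/2 = 50: Σ (a_n^2+b_n^2) = 128/3.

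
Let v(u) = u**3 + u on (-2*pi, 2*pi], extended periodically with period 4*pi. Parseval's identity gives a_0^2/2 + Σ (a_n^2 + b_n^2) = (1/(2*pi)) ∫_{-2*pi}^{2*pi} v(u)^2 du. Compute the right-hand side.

(1/(2*pi)) ∫_{-2*pi}^{2*pi} v(u)^2 du = (1/(2*pi)) · (16*pi**3*(35 + 168*pi**2 + 240*pi**4)/105) = 8*pi**2*(35 + 168*pi**2 + 240*pi**4)/105.

8*pi**2*(35 + 168*pi**2 + 240*pi**4)/105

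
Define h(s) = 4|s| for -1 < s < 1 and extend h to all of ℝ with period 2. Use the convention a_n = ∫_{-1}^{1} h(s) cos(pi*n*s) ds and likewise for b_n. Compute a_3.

a_3 = ∫_{-1}^{1} h(s) cos(3*pi*s) ds.
h is even and cos(3*pi*s) is even, so the integrand is even and a_3 = 2 ∫_0^{1} h(s) cos(3*pi*s) ds.
Integrating by parts (boundary term plus one more integral), an antiderivative of (4*s) cos(3*pi*s) is 4*s*sin(3*pi*s)/(3*pi) + 4*cos(3*pi*s)/(9*pi**2); evaluating from 0 to 1: ∫_{0}^{1} (4*s) cos(3*pi*s) ds = (-4/(9*pi**2)) - (4/(9*pi**2)) = -8/(9*pi**2).
Hence a_3 = 2·(-8/(9*pi**2)) = -16/(9*pi**2).

-16/(9*pi**2)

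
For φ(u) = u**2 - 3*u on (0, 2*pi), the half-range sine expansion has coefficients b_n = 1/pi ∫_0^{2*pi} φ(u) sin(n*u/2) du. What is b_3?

-4 - 32/(27*pi) + 8*pi/3

b_3 = 1/pi ∫_0^{2*pi} (u**2 - 3*u) sin(3*u/2) du.
Integrating by parts twice (tabular method), an antiderivative of (u**2 - 3*u) sin(3*u/2) is -2*u**2*cos(3*u/2)/3 + 8*u*sin(3*u/2)/9 + 2*u*cos(3*u/2) - 4*sin(3*u/2)/3 + 16*cos(3*u/2)/27; evaluating from 0 to 2*pi: ∫_{0}^{2*pi} (u**2 - 3*u) sin(3*u/2) du = (-4*pi - 16/27 + 8*pi**2/3) - (16/27) = -4*pi - 32/27 + 8*pi**2/3.
Hence b_3 = (1/pi)·(-4*pi - 32/27 + 8*pi**2/3) = -4 - 32/(27*pi) + 8*pi/3.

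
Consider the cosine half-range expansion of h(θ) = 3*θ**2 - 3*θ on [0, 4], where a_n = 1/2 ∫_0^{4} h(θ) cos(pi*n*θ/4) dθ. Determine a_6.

a_6 = 1/2 ∫_0^{4} (3*θ**2 - 3*θ) cos(3*pi*θ/2) dθ.
Integrating by parts twice (tabular method), an antiderivative of (3*θ**2 - 3*θ) cos(3*pi*θ/2) is 2*θ**2*sin(3*pi*θ/2)/pi - 2*θ*sin(3*pi*θ/2)/pi + 8*θ*cos(3*pi*θ/2)/(3*pi**2) - 16*sin(3*pi*θ/2)/(9*pi**3) - 4*cos(3*pi*θ/2)/(3*pi**2); evaluating from 0 to 4: ∫_{0}^{4} (3*θ**2 - 3*θ) cos(3*pi*θ/2) dθ = (28/(3*pi**2)) - (-4/(3*pi**2)) = 32/(3*pi**2).
Hence a_6 = (1/2)·(32/(3*pi**2)) = 16/(3*pi**2).

16/(3*pi**2)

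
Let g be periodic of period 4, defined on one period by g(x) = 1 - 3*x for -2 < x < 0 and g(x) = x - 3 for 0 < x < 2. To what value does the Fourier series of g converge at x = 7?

4

x = 7 differs from x = -1 by 2 full period(s), and the series is 4-periodic.
g is continuous at x = -1 with value 4, so the series converges to 4 there.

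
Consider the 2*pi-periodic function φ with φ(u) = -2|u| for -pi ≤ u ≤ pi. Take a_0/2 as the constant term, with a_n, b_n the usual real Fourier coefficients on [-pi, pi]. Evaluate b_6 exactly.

0

b_6 = 1/pi ∫_{-pi}^{pi} φ(u) sin(6*u) du.
φ is even and sin(6*u) is odd, so the integrand is odd over a symmetric interval and the integral vanishes.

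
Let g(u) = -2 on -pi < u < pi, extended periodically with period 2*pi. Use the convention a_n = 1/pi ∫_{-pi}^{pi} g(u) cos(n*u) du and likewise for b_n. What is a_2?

a_2 = 1/pi ∫_{-pi}^{pi} g(u) cos(2*u) du.
g is even and cos(2*u) is even, so the integrand is even and a_2 = 2/pi ∫_0^{pi} g(u) cos(2*u) du.
Directly, an antiderivative of (-2) cos(2*u) is -sin(2*u); evaluating from 0 to pi: ∫_{0}^{pi} (-2) cos(2*u) du = (0) - (0) = 0.
Hence a_2 = (2/pi)·(0) = 0.

0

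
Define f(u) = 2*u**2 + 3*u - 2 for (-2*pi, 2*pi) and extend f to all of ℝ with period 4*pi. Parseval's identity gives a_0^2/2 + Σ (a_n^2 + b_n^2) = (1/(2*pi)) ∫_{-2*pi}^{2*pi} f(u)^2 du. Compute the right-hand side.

(1/(2*pi)) ∫_{-2*pi}^{2*pi} f(u)^2 du = (1/(2*pi)) · (16*pi*(15 + 5*pi**2 + 48*pi**4)/15) = 8 + 8*pi**2/3 + 128*pi**4/5.

8 + 8*pi**2/3 + 128*pi**4/5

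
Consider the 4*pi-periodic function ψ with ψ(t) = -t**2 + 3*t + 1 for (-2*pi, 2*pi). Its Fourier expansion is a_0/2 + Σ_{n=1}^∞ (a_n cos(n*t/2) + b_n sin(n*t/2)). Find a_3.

a_3 = (1/(2*pi)) ∫_{-2*pi}^{2*pi} ψ(t) cos(3*t/2) dt.
Integrating by parts twice (tabular method), an antiderivative of (-t**2 + 3*t + 1) cos(3*t/2) is -2*t**2*sin(3*t/2)/3 + 2*t*sin(3*t/2) - 8*t*cos(3*t/2)/9 + 34*sin(3*t/2)/27 + 4*cos(3*t/2)/3; evaluating from -2*pi to 2*pi: ∫_{-2*pi}^{2*pi} (-t**2 + 3*t + 1) cos(3*t/2) dt = (-4/3 + 16*pi/9) - (-16*pi/9 - 4/3) = 32*pi/9.
Hence a_3 = (1/(2*pi))·(32*pi/9) = 16/9.

16/9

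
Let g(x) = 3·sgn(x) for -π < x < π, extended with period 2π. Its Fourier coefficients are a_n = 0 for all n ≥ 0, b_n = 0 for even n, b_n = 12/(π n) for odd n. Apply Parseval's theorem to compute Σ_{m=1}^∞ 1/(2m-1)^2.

pi**2/8

Parseval: Σ b_n^2 = (1/π) ∫_{-π}^{π} g(x)^2 dx = 18.
Only odd n contribute, with b_n^2 = 144/(π^2 n^2), so Σ_{m≥1} 1/(2m-1)^2 = π^2·(18)/144 = pi**2/8.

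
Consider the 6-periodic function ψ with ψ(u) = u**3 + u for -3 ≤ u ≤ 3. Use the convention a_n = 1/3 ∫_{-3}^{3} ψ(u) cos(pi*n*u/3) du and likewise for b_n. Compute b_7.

12*(-27 + 245*pi**2)/(343*pi**3)

b_7 = 1/3 ∫_{-3}^{3} ψ(u) sin(7*pi*u/3) du.
ψ is odd and sin(7*pi*u/3) is odd, so the integrand is even and b_7 = 2/3 ∫_0^{3} ψ(u) sin(7*pi*u/3) du.
Integrating by parts three times (tabular method), an antiderivative of (u**3 + u) sin(7*pi*u/3) is -3*u**3*cos(7*pi*u/3)/(7*pi) + 27*u**2*sin(7*pi*u/3)/(49*pi**2) - 3*u*cos(7*pi*u/3)/(7*pi) + 162*u*cos(7*pi*u/3)/(343*pi**3) - 486*sin(7*pi*u/3)/(2401*pi**4) + 9*sin(7*pi*u/3)/(49*pi**2); evaluating from 0 to 3: ∫_{0}^{3} (u**3 + u) sin(7*pi*u/3) du = (18*(-27 + 245*pi**2)/(343*pi**3)) - (0) = 18*(-27 + 245*pi**2)/(343*pi**3).
Hence b_7 = (2/3)·(18*(-27 + 245*pi**2)/(343*pi**3)) = 12*(-27 + 245*pi**2)/(343*pi**3).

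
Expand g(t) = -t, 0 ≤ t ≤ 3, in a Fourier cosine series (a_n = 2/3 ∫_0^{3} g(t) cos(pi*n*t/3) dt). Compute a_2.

a_2 = 2/3 ∫_0^{3} (-t) cos(2*pi*t/3) dt.
Integrating by parts (boundary term plus one more integral), an antiderivative of (-t) cos(2*pi*t/3) is -3*t*sin(2*pi*t/3)/(2*pi) - 9*cos(2*pi*t/3)/(4*pi**2); evaluating from 0 to 3: ∫_{0}^{3} (-t) cos(2*pi*t/3) dt = (-9/(4*pi**2)) - (-9/(4*pi**2)) = 0.
Hence a_2 = (2/3)·(0) = 0.

0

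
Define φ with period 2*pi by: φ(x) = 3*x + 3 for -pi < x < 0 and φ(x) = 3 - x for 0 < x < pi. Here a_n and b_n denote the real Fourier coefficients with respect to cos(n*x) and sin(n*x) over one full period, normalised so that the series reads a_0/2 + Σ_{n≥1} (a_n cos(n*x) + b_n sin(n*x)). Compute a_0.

6 - 2*pi

a_0 = 1/pi ∫_{-pi}^{pi} φ(x) dx = 1/pi · (2*pi*(3 - pi)) = 6 - 2*pi.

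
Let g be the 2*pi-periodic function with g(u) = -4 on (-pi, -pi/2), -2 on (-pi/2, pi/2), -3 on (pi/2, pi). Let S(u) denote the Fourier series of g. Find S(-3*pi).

-7/2

u = -3*pi differs from u = -pi by -1 full period(s), and the series is 2*pi-periodic.
At u = -pi the one-sided limits are g(-pi^-) = -3 and g(-pi^+) = -4.
By Dirichlet's theorem the series converges to their average, [(-3) + (-4)]/2 = -7/2.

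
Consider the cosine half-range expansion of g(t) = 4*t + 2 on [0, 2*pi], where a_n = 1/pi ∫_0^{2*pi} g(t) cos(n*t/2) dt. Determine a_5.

-32/(25*pi)

a_5 = 1/pi ∫_0^{2*pi} (4*t + 2) cos(5*t/2) dt.
Integrating by parts (boundary term plus one more integral), an antiderivative of (4*t + 2) cos(5*t/2) is 8*t*sin(5*t/2)/5 + 4*sin(5*t/2)/5 + 16*cos(5*t/2)/25; evaluating from 0 to 2*pi: ∫_{0}^{2*pi} (4*t + 2) cos(5*t/2) dt = (-16/25) - (16/25) = -32/25.
Hence a_5 = (1/pi)·(-32/25) = -32/(25*pi).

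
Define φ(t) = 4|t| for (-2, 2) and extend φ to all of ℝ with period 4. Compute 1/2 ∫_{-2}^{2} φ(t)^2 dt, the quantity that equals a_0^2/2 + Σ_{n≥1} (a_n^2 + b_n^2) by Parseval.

1/2 ∫_{-2}^{2} φ(t)^2 dt = 1/2 · (256/3) = 128/3.

128/3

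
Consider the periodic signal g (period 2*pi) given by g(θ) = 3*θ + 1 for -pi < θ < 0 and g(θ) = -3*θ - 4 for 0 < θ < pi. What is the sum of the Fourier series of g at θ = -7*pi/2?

θ = -7*pi/2 differs from θ = pi/2 by -2 full period(s), and the series is 2*pi-periodic.
g is continuous at θ = pi/2 with value -3*pi/2 - 4, so the series converges to -3*pi/2 - 4 there.

-3*pi/2 - 4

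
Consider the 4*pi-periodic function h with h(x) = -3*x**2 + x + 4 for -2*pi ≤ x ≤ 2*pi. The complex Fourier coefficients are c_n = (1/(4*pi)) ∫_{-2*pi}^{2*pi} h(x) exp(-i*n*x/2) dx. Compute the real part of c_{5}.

Since h is real-valued, Re(c_{5}) = (1/(4*pi)) ∫_{-2*pi}^{2*pi} h(x) cos(5*x/2) dx = a_{5}/2.
Integrating by parts twice (tabular method), an antiderivative of (-3*x**2 + x + 4) cos(5*x/2) is -6*x**2*sin(5*x/2)/5 + 2*x*sin(5*x/2)/5 - 24*x*cos(5*x/2)/25 + 248*sin(5*x/2)/125 + 4*cos(5*x/2)/25; evaluating from -2*pi to 2*pi: ∫_{-2*pi}^{2*pi} (-3*x**2 + x + 4) cos(5*x/2) dx = (-4/25 + 48*pi/25) - (-48*pi/25 - 4/25) = 96*pi/25.
Hence Re(c_{5}) = (1/(4*pi))·(96*pi/25) = 24/25.

24/25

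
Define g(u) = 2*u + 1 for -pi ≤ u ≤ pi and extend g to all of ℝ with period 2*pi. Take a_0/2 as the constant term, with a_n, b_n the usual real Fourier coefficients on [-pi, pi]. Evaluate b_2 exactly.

-2

b_2 = 1/pi ∫_{-pi}^{pi} g(u) sin(2*u) du.
Integrating by parts (boundary term plus one more integral), an antiderivative of (2*u + 1) sin(2*u) is -u*cos(2*u) + sin(2*u)/2 - cos(2*u)/2; evaluating from -pi to pi: ∫_{-pi}^{pi} (2*u + 1) sin(2*u) du = (-pi - 1/2) - (-1/2 + pi) = -2*pi.
Hence b_2 = (1/pi)·(-2*pi) = -2.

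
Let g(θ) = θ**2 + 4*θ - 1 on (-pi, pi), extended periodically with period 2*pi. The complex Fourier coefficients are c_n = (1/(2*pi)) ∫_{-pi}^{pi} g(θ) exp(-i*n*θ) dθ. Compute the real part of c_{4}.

Since g is real-valued, Re(c_{4}) = (1/(2*pi)) ∫_{-pi}^{pi} g(θ) cos(4*θ) dθ = a_{4}/2.
Integrating by parts twice (tabular method), an antiderivative of (θ**2 + 4*θ - 1) cos(4*θ) is θ**2*sin(4*θ)/4 + θ*sin(4*θ) + θ*cos(4*θ)/8 - 9*sin(4*θ)/32 + cos(4*θ)/4; evaluating from -pi to pi: ∫_{-pi}^{pi} (θ**2 + 4*θ - 1) cos(4*θ) dθ = (1/4 + pi/8) - (1/4 - pi/8) = pi/4.
Hence Re(c_{4}) = (1/(2*pi))·(pi/4) = 1/8.

1/8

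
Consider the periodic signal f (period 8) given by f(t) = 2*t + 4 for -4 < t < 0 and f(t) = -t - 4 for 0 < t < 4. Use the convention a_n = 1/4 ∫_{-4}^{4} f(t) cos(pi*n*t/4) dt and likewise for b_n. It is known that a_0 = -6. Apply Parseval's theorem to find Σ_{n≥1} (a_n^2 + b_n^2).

74/3

Parseval: a_0^2/2 + Σ_{n≥1} (a_n^2+b_n^2) = 1/4 ∫_{-4}^{4} f(t)^2 dt = 128/3.
Subtract a_0^2/2 = 18: Σ (a_n^2+b_n^2) = 74/3.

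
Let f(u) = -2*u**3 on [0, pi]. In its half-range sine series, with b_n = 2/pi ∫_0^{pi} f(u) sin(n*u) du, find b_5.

b_5 = 2/pi ∫_0^{pi} (-2*u**3) sin(5*u) du.
Integrating by parts three times (tabular method), an antiderivative of (-2*u**3) sin(5*u) is 2*u**3*cos(5*u)/5 - 6*u**2*sin(5*u)/25 - 12*u*cos(5*u)/125 + 12*sin(5*u)/625; evaluating from 0 to pi: ∫_{0}^{pi} (-2*u**3) sin(5*u) du = (2*pi*(6 - 25*pi**2)/125) - (0) = 2*pi*(6 - 25*pi**2)/125.
Hence b_5 = (2/pi)·(2*pi*(6 - 25*pi**2)/125) = 24/125 - 4*pi**2/5.

24/125 - 4*pi**2/5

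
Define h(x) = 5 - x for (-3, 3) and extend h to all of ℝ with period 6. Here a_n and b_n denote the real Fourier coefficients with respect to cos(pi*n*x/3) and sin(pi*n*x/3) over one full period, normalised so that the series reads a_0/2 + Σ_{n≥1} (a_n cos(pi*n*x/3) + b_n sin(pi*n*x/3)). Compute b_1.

-6/pi

b_1 = 1/3 ∫_{-3}^{3} h(x) sin(pi*x/3) dx.
Integrating by parts (boundary term plus one more integral), an antiderivative of (5 - x) sin(pi*x/3) is 3*x*cos(pi*x/3)/pi - 9*sin(pi*x/3)/pi**2 - 15*cos(pi*x/3)/pi; evaluating from -3 to 3: ∫_{-3}^{3} (5 - x) sin(pi*x/3) dx = (6/pi) - (24/pi) = -18/pi.
Hence b_1 = (1/3)·(-18/pi) = -6/pi.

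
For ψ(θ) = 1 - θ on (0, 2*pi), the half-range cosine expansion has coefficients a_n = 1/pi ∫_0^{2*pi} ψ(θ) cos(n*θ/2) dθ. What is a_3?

a_3 = 1/pi ∫_0^{2*pi} (1 - θ) cos(3*θ/2) dθ.
Integrating by parts (boundary term plus one more integral), an antiderivative of (1 - θ) cos(3*θ/2) is -2*θ*sin(3*θ/2)/3 + 2*sin(3*θ/2)/3 - 4*cos(3*θ/2)/9; evaluating from 0 to 2*pi: ∫_{0}^{2*pi} (1 - θ) cos(3*θ/2) dθ = (4/9) - (-4/9) = 8/9.
Hence a_3 = (1/pi)·(8/9) = 8/(9*pi).

8/(9*pi)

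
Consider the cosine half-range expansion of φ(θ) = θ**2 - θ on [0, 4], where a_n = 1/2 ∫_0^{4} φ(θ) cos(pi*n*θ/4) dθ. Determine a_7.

-48/(49*pi**2)

a_7 = 1/2 ∫_0^{4} (θ**2 - θ) cos(7*pi*θ/4) dθ.
Integrating by parts twice (tabular method), an antiderivative of (θ**2 - θ) cos(7*pi*θ/4) is 4*θ**2*sin(7*pi*θ/4)/(7*pi) - 4*θ*sin(7*pi*θ/4)/(7*pi) + 32*θ*cos(7*pi*θ/4)/(49*pi**2) - 128*sin(7*pi*θ/4)/(343*pi**3) - 16*cos(7*pi*θ/4)/(49*pi**2); evaluating from 0 to 4: ∫_{0}^{4} (θ**2 - θ) cos(7*pi*θ/4) dθ = (-16/(7*pi**2)) - (-16/(49*pi**2)) = -96/(49*pi**2).
Hence a_7 = (1/2)·(-96/(49*pi**2)) = -48/(49*pi**2).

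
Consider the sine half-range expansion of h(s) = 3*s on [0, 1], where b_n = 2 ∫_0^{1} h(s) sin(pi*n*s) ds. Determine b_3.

b_3 = 2 ∫_0^{1} (3*s) sin(3*pi*s) ds.
Integrating by parts (boundary term plus one more integral), an antiderivative of (3*s) sin(3*pi*s) is -s*cos(3*pi*s)/pi + sin(3*pi*s)/(3*pi**2); evaluating from 0 to 1: ∫_{0}^{1} (3*s) sin(3*pi*s) ds = (1/pi) - (0) = 1/pi.
Hence b_3 = 2·(1/pi) = 2/pi.

2/pi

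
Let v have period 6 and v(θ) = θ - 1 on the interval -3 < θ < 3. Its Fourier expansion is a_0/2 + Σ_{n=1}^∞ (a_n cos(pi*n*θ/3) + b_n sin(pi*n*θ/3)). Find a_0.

a_0 = 1/3 ∫_{-3}^{3} v(θ) dθ = 1/3 · (-6) = -2.

-2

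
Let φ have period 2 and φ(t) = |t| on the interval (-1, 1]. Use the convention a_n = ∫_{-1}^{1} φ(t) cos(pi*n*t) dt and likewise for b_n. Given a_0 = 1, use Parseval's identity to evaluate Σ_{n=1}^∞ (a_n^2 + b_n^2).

Parseval: a_0^2/2 + Σ_{n≥1} (a_n^2+b_n^2) = ∫_{-1}^{1} φ(t)^2 dt = 2/3.
Subtract a_0^2/2 = 1/2: Σ (a_n^2+b_n^2) = 1/6.

1/6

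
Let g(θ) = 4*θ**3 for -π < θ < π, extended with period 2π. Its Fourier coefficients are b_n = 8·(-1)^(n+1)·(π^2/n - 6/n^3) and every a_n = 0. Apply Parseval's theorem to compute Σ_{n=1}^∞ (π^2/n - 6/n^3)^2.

pi**6/14

Parseval: Σ b_n^2 = (1/π) ∫_{-π}^{π} g(θ)^2 dθ = 32*pi**6/7.
b_n^2 = 64·(π^2/n - 6/n^3)^2, so the sum equals (32*pi**6/7)/64 = pi**6/14.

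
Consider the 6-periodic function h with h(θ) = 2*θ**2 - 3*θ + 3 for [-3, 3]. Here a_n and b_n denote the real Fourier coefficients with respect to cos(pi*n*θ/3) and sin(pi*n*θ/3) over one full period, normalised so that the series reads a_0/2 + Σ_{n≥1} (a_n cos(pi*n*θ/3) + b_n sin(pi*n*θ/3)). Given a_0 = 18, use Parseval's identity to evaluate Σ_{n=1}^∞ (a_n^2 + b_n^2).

558/5

Parseval: a_0^2/2 + Σ_{n≥1} (a_n^2+b_n^2) = 1/3 ∫_{-3}^{3} h(θ)^2 dθ = 1368/5.
Subtract a_0^2/2 = 162: Σ (a_n^2+b_n^2) = 558/5.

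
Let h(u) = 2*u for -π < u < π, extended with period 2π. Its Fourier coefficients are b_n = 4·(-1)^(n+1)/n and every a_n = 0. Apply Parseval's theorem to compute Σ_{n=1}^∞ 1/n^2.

pi**2/6

Parseval: Σ b_n^2 = (1/π) ∫_{-π}^{π} h(u)^2 du = 8*pi**2/3.
Σ b_n^2 = Σ 16/n^2, so Σ 1/n^2 = (8*pi**2/3)/16 = pi**2/6.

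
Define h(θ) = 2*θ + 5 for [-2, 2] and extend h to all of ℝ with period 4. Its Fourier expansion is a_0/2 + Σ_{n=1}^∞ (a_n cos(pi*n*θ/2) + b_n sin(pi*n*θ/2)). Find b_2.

b_2 = 1/2 ∫_{-2}^{2} h(θ) sin(pi*θ) dθ.
Integrating by parts (boundary term plus one more integral), an antiderivative of (2*θ + 5) sin(pi*θ) is -2*θ*cos(pi*θ)/pi + 2*sin(pi*θ)/pi**2 - 5*cos(pi*θ)/pi; evaluating from -2 to 2: ∫_{-2}^{2} (2*θ + 5) sin(pi*θ) dθ = (-9/pi) - (-1/pi) = -8/pi.
Hence b_2 = (1/2)·(-8/pi) = -4/pi.

-4/pi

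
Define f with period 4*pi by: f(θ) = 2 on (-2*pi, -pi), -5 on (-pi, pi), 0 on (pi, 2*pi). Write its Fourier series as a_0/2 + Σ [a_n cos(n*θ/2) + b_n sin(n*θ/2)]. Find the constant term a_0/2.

-2

a_0 = (1/(2*pi)) ∫_{-2*pi}^{2*pi} f(θ) dθ = (1/(2*pi)) · (-8*pi) = -4.
So the constant term a_0/2 = -2.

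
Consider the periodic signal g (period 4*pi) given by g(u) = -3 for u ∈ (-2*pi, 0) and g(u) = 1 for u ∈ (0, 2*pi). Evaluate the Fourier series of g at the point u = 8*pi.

u = 8*pi differs from u = 0 by 2 full period(s), and the series is 4*pi-periodic.
At u = 0 the one-sided limits are g(0^-) = -3 and g(0^+) = 1.
By Dirichlet's theorem the series converges to their average, [(-3) + (1)]/2 = -1.

-1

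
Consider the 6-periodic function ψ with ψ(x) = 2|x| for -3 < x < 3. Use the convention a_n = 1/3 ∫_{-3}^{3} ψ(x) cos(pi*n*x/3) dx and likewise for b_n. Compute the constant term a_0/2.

3

a_0 = 1/3 ∫_{-3}^{3} ψ(x) dx = 1/3 · (18) = 6.
So the constant term a_0/2 = 3.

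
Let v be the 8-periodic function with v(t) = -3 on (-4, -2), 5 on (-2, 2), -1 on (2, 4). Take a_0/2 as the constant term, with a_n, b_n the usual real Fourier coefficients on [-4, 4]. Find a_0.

3

a_0 = 1/4 ∫_{-4}^{4} v(t) dt = 1/4 · (12) = 3.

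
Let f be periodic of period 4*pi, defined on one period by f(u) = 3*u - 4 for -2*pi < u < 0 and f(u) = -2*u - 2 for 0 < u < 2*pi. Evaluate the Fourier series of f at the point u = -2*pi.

At u = -2*pi the one-sided limits are f(-2*pi^-) = -4*pi - 2 and f(-2*pi^+) = -6*pi - 4.
By Dirichlet's theorem the series converges to their average, [(-4*pi - 2) + (-6*pi - 4)]/2 = -5*pi - 3.

-5*pi - 3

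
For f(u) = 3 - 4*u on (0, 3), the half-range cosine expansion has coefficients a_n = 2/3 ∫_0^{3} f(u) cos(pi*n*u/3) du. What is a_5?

48/(25*pi**2)

a_5 = 2/3 ∫_0^{3} (3 - 4*u) cos(5*pi*u/3) du.
Integrating by parts (boundary term plus one more integral), an antiderivative of (3 - 4*u) cos(5*pi*u/3) is -12*u*sin(5*pi*u/3)/(5*pi) + 9*sin(5*pi*u/3)/(5*pi) - 36*cos(5*pi*u/3)/(25*pi**2); evaluating from 0 to 3: ∫_{0}^{3} (3 - 4*u) cos(5*pi*u/3) du = (36/(25*pi**2)) - (-36/(25*pi**2)) = 72/(25*pi**2).
Hence a_5 = (2/3)·(72/(25*pi**2)) = 48/(25*pi**2).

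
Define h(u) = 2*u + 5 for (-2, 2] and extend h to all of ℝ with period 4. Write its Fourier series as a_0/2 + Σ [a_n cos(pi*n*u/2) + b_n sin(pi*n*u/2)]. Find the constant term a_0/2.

5

a_0 = 1/2 ∫_{-2}^{2} h(u) du = 1/2 · (20) = 10.
So the constant term a_0/2 = 5.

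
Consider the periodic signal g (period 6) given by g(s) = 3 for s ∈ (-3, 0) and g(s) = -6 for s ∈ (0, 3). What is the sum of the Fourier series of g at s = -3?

-3/2

s = -3 differs from s = 3 by -1 full period(s), and the series is 6-periodic.
At s = 3 the one-sided limits are g(3^-) = -6 and g(3^+) = 3.
By Dirichlet's theorem the series converges to their average, [(-6) + (3)]/2 = -3/2.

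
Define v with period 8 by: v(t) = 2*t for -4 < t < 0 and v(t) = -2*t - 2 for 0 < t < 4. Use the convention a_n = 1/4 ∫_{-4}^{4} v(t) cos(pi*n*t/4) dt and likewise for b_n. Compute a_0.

a_0 = 1/4 ∫_{-4}^{4} v(t) dt = 1/4 · (-40) = -10.

-10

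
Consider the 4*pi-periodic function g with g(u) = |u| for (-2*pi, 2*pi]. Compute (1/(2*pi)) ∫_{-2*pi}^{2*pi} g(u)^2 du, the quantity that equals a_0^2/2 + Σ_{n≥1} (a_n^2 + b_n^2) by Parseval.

(1/(2*pi)) ∫_{-2*pi}^{2*pi} g(u)^2 du = (1/(2*pi)) · (16*pi**3/3) = 8*pi**2/3.

8*pi**2/3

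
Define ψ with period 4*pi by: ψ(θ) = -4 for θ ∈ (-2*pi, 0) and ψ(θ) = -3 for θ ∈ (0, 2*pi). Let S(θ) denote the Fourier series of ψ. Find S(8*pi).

-7/2

θ = 8*pi differs from θ = 0 by 2 full period(s), and the series is 4*pi-periodic.
At θ = 0 the one-sided limits are ψ(0^-) = -4 and ψ(0^+) = -3.
By Dirichlet's theorem the series converges to their average, [(-4) + (-3)]/2 = -7/2.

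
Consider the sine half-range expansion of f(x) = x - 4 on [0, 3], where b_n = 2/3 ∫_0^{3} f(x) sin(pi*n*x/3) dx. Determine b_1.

b_1 = 2/3 ∫_0^{3} (x - 4) sin(pi*x/3) dx.
Integrating by parts (boundary term plus one more integral), an antiderivative of (x - 4) sin(pi*x/3) is -3*x*cos(pi*x/3)/pi + 9*sin(pi*x/3)/pi**2 + 12*cos(pi*x/3)/pi; evaluating from 0 to 3: ∫_{0}^{3} (x - 4) sin(pi*x/3) dx = (-3/pi) - (12/pi) = -15/pi.
Hence b_1 = (2/3)·(-15/pi) = -10/pi.

-10/pi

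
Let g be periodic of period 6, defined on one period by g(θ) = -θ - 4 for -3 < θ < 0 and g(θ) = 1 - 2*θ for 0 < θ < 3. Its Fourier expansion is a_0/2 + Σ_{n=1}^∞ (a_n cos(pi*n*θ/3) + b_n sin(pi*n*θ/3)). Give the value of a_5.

6/(25*pi**2)

a_5 = 1/3 ∫_{-3}^{3} g(θ) cos(5*pi*θ/3) dθ.
Split the integral at the breakpoints.
Integrating by parts (boundary term plus one more integral), an antiderivative of (-θ - 4) cos(5*pi*θ/3) is -3*θ*sin(5*pi*θ/3)/(5*pi) - 12*sin(5*pi*θ/3)/(5*pi) - 9*cos(5*pi*θ/3)/(25*pi**2); evaluating from -3 to 0: ∫_{-3}^{0} (-θ - 4) cos(5*pi*θ/3) dθ = (-9/(25*pi**2)) - (9/(25*pi**2)) = -18/(25*pi**2).
Integrating by parts (boundary term plus one more integral), an antiderivative of (1 - 2*θ) cos(5*pi*θ/3) is -6*θ*sin(5*pi*θ/3)/(5*pi) + 3*sin(5*pi*θ/3)/(5*pi) - 18*cos(5*pi*θ/3)/(25*pi**2); evaluating from 0 to 3: ∫_{0}^{3} (1 - 2*θ) cos(5*pi*θ/3) dθ = (18/(25*pi**2)) - (-18/(25*pi**2)) = 36/(25*pi**2).
Summing the pieces and multiplying by (1/3) gives a_5 = 6/(25*pi**2).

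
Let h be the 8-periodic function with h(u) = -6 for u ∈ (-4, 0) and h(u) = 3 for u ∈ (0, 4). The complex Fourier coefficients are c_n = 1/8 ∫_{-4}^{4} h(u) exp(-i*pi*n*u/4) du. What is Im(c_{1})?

Since h is real-valued, Im(c_{1}) = -1/8 ∫_{-4}^{4} h(u) sin(pi*u/4) du = -b_{1}/2.
Split the integral at the breakpoints.
Directly, an antiderivative of (-6) sin(pi*u/4) is 24*cos(pi*u/4)/pi; evaluating from -4 to 0: ∫_{-4}^{0} (-6) sin(pi*u/4) du = (24/pi) - (-24/pi) = 48/pi.
Directly, an antiderivative of (3) sin(pi*u/4) is -12*cos(pi*u/4)/pi; evaluating from 0 to 4: ∫_{0}^{4} (3) sin(pi*u/4) du = (12/pi) - (-12/pi) = 24/pi.
So ∫_{-4}^{4} h(u) sin(pi*u/4) du = 72/pi.
Hence Im(c_{1}) = (-1/8)·(72/pi) = -9/pi.

-9/pi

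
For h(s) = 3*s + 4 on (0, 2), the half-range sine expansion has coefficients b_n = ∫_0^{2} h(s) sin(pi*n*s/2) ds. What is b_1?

b_1 = ∫_0^{2} (3*s + 4) sin(pi*s/2) ds.
Integrating by parts (boundary term plus one more integral), an antiderivative of (3*s + 4) sin(pi*s/2) is -6*s*cos(pi*s/2)/pi + 12*sin(pi*s/2)/pi**2 - 8*cos(pi*s/2)/pi; evaluating from 0 to 2: ∫_{0}^{2} (3*s + 4) sin(pi*s/2) ds = (20/pi) - (-8/pi) = 28/pi.
Hence b_1 = 28/pi.

28/pi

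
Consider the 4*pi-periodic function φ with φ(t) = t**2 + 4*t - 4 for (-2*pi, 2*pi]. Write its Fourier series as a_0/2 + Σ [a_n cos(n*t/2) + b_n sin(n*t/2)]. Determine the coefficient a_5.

a_5 = (1/(2*pi)) ∫_{-2*pi}^{2*pi} φ(t) cos(5*t/2) dt.
Integrating by parts twice (tabular method), an antiderivative of (t**2 + 4*t - 4) cos(5*t/2) is 2*t**2*sin(5*t/2)/5 + 8*t*sin(5*t/2)/5 + 8*t*cos(5*t/2)/25 - 216*sin(5*t/2)/125 + 16*cos(5*t/2)/25; evaluating from -2*pi to 2*pi: ∫_{-2*pi}^{2*pi} (t**2 + 4*t - 4) cos(5*t/2) dt = (-16*pi/25 - 16/25) - (-16/25 + 16*pi/25) = -32*pi/25.
Hence a_5 = (1/(2*pi))·(-32*pi/25) = -16/25.

-16/25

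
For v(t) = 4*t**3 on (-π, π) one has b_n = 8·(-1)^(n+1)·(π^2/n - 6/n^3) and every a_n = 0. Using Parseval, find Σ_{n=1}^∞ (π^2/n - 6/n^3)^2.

Parseval: Σ b_n^2 = (1/π) ∫_{-π}^{π} v(t)^2 dt = 32*pi**6/7.
b_n^2 = 64·(π^2/n - 6/n^3)^2, so the sum equals (32*pi**6/7)/64 = pi**6/14.

pi**6/14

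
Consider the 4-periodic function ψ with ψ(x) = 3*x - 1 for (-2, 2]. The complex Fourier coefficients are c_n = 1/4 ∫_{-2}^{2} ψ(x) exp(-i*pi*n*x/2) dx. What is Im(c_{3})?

Since ψ is real-valued, Im(c_{3}) = -1/4 ∫_{-2}^{2} ψ(x) sin(3*pi*x/2) dx = -b_{3}/2.
Integrating by parts (boundary term plus one more integral), an antiderivative of (3*x - 1) sin(3*pi*x/2) is -2*x*cos(3*pi*x/2)/pi + 4*sin(3*pi*x/2)/(3*pi**2) + 2*cos(3*pi*x/2)/(3*pi); evaluating from -2 to 2: ∫_{-2}^{2} (3*x - 1) sin(3*pi*x/2) dx = (10/(3*pi)) - (-14/(3*pi)) = 8/pi.
Hence Im(c_{3}) = (-1/4)·(8/pi) = -2/pi.

-2/pi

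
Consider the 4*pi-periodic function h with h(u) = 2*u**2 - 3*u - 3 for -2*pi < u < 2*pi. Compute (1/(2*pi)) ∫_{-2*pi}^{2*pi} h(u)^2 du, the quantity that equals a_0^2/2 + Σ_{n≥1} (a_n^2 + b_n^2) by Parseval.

(1/(2*pi)) ∫_{-2*pi}^{2*pi} h(u)^2 du = (1/(2*pi)) · (-16*pi**3 + 36*pi + 256*pi**5/5) = -8*pi**2 + 18 + 128*pi**4/5.

-8*pi**2 + 18 + 128*pi**4/5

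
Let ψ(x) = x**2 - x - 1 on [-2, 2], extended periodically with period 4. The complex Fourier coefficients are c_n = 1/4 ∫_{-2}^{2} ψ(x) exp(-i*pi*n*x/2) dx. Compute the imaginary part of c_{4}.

-1/(2*pi)

Since ψ is real-valued, Im(c_{4}) = -1/4 ∫_{-2}^{2} ψ(x) sin(2*pi*x) dx = -b_{4}/2.
Integrating by parts twice (tabular method), an antiderivative of (x**2 - x - 1) sin(2*pi*x) is -x**2*cos(2*pi*x)/(2*pi) + x*sin(2*pi*x)/(2*pi**2) + x*cos(2*pi*x)/(2*pi) - sin(2*pi*x)/(4*pi**2) + cos(2*pi*x)/(4*pi**3) + cos(2*pi*x)/(2*pi); evaluating from -2 to 2: ∫_{-2}^{2} (x**2 - x - 1) sin(2*pi*x) dx = ((1 - 2*pi**2)/(4*pi**3)) - ((1 - 10*pi**2)/(4*pi**3)) = 2/pi.
Hence Im(c_{4}) = (-1/4)·(2/pi) = -1/(2*pi).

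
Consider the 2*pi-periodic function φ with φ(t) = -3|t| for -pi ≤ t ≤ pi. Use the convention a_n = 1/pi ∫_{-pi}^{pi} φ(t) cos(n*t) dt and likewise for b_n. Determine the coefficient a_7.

12/(49*pi)

a_7 = 1/pi ∫_{-pi}^{pi} φ(t) cos(7*t) dt.
φ is even and cos(7*t) is even, so the integrand is even and a_7 = 2/pi ∫_0^{pi} φ(t) cos(7*t) dt.
Integrating by parts (boundary term plus one more integral), an antiderivative of (-3*t) cos(7*t) is -3*t*sin(7*t)/7 - 3*cos(7*t)/49; evaluating from 0 to pi: ∫_{0}^{pi} (-3*t) cos(7*t) dt = (3/49) - (-3/49) = 6/49.
Hence a_7 = (2/pi)·(6/49) = 12/(49*pi).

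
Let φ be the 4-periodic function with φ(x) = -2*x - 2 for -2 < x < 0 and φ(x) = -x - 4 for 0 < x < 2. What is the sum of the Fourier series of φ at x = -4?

x = -4 differs from x = 0 by -1 full period(s), and the series is 4-periodic.
At x = 0 the one-sided limits are φ(0^-) = -2 and φ(0^+) = -4.
By Dirichlet's theorem the series converges to their average, [(-2) + (-4)]/2 = -3.

-3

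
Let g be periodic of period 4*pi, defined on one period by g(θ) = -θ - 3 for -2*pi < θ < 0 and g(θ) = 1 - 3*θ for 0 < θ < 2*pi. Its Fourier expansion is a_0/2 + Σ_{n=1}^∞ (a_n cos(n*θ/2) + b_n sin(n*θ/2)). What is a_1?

a_1 = (1/(2*pi)) ∫_{-2*pi}^{2*pi} g(θ) cos(θ/2) dθ.
Split the integral at the breakpoints.
Integrating by parts (boundary term plus one more integral), an antiderivative of (-θ - 3) cos(θ/2) is -2*θ*sin(θ/2) - 6*sin(θ/2) - 4*cos(θ/2); evaluating from -2*pi to 0: ∫_{-2*pi}^{0} (-θ - 3) cos(θ/2) dθ = (-4) - (4) = -8.
Integrating by parts (boundary term plus one more integral), an antiderivative of (1 - 3*θ) cos(θ/2) is -6*θ*sin(θ/2) + 2*sin(θ/2) - 12*cos(θ/2); evaluating from 0 to 2*pi: ∫_{0}^{2*pi} (1 - 3*θ) cos(θ/2) dθ = (12) - (-12) = 24.
Summing the pieces and multiplying by (1/(2*pi)) gives a_1 = 8/pi.

8/pi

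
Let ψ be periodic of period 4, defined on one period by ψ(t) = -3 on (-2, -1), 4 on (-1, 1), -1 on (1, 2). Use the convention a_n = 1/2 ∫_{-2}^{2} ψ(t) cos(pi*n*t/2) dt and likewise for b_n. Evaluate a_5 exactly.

12/(5*pi)

a_5 = 1/2 ∫_{-2}^{2} ψ(t) cos(5*pi*t/2) dt.
Split the integral at the breakpoints.
Directly, an antiderivative of (-3) cos(5*pi*t/2) is -6*sin(5*pi*t/2)/(5*pi); evaluating from -2 to -1: ∫_{-2}^{-1} (-3) cos(5*pi*t/2) dt = (6/(5*pi)) - (0) = 6/(5*pi).
Directly, an antiderivative of (4) cos(5*pi*t/2) is 8*sin(5*pi*t/2)/(5*pi); evaluating from -1 to 1: ∫_{-1}^{1} (4) cos(5*pi*t/2) dt = (8/(5*pi)) - (-8/(5*pi)) = 16/(5*pi).
Directly, an antiderivative of (-1) cos(5*pi*t/2) is -2*sin(5*pi*t/2)/(5*pi); evaluating from 1 to 2: ∫_{1}^{2} (-1) cos(5*pi*t/2) dt = (0) - (-2/(5*pi)) = 2/(5*pi).
Summing the pieces and multiplying by (1/2) gives a_5 = 12/(5*pi).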